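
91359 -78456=12903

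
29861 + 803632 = 833493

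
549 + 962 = 1511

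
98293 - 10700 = 87593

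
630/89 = 7 +7/89= 7.08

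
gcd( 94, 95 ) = 1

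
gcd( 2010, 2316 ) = 6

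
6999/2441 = 2 + 2117/2441  =  2.87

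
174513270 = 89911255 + 84602015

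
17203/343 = 50 + 53/343 =50.15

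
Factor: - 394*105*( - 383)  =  2^1*3^1*  5^1 * 7^1*197^1*383^1= 15844710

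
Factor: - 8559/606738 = -9/638 = - 2^( - 1)*3^2*11^(-1) * 29^ ( - 1) 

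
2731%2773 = 2731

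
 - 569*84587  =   - 48130003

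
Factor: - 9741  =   - 3^1*17^1*191^1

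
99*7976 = 789624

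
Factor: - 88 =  - 2^3*11^1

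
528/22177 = 528/22177 = 0.02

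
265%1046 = 265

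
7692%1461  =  387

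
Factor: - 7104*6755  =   - 2^6*3^1*5^1*7^1*37^1 * 193^1  =  - 47987520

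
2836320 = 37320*76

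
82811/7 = 11830 + 1/7 = 11830.14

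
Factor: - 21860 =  - 2^2* 5^1 * 1093^1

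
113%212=113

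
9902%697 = 144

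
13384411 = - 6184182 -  - 19568593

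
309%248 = 61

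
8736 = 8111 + 625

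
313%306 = 7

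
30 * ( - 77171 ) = - 2315130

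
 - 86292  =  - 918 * 94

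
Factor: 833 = 7^2*17^1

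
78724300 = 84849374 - 6125074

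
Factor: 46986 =2^1*3^1*41^1*191^1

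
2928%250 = 178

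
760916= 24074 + 736842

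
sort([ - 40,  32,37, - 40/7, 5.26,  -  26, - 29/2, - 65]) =[ - 65, - 40, - 26, - 29/2, - 40/7,5.26,  32, 37]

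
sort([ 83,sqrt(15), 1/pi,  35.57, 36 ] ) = [1/pi, sqrt( 15 ), 35.57, 36,83]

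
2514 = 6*419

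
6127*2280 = 13969560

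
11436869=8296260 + 3140609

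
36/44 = 9/11  =  0.82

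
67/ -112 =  - 1 + 45/112 = - 0.60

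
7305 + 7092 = 14397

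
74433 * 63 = 4689279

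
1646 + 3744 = 5390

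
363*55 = 19965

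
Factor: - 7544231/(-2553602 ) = 2^ ( - 1 )* 353^( - 1)*1321^1*3617^( - 1 )*5711^1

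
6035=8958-2923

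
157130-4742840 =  - 4585710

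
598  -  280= 318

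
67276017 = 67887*991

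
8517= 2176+6341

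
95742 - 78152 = 17590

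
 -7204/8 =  - 901 + 1/2 = - 900.50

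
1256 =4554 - 3298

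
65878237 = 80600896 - 14722659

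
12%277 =12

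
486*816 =396576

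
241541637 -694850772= - 453309135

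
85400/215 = 397 + 9/43=397.21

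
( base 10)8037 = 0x1f65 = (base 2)1111101100101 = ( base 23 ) F4A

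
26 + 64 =90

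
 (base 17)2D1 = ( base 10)800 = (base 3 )1002122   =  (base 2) 1100100000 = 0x320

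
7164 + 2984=10148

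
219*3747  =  820593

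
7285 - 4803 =2482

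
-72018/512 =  - 36009/256= - 140.66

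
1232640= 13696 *90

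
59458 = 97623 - 38165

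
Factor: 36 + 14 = 50 = 2^1*5^2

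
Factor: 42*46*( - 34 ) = -65688 = - 2^3*3^1*7^1*17^1*23^1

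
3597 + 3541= 7138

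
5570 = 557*10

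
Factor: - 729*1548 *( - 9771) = 2^2*3^9 *43^1 *3257^1 = 11026495332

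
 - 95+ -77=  - 172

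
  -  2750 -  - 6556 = 3806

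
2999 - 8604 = - 5605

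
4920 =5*984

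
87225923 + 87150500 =174376423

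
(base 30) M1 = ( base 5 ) 10121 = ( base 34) JF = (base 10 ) 661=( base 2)1010010101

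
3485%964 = 593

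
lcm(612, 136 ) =1224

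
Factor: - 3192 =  - 2^3*3^1*7^1 *19^1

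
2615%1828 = 787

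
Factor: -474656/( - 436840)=364/335 = 2^2*5^( - 1)*7^1*13^1*67^( - 1)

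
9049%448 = 89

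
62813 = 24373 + 38440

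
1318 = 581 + 737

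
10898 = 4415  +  6483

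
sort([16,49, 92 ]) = [ 16, 49, 92]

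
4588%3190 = 1398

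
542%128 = 30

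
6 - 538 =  - 532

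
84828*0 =0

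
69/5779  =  69/5779  =  0.01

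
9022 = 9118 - 96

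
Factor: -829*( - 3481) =59^2*829^1 =2885749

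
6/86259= 2/28753 = 0.00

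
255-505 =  - 250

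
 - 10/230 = -1 +22/23 = - 0.04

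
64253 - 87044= - 22791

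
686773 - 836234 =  - 149461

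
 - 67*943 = -63181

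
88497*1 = 88497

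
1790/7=1790/7 = 255.71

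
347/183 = 347/183 =1.90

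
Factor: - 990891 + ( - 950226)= - 1941117 = - 3^1*647039^1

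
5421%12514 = 5421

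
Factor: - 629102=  - 2^1*17^1*18503^1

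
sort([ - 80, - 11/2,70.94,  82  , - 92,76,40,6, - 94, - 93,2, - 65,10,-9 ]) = [ - 94, - 93, - 92, - 80,-65,- 9, - 11/2,2,6,  10,40,70.94,76, 82 ]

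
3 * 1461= 4383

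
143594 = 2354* 61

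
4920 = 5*984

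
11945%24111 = 11945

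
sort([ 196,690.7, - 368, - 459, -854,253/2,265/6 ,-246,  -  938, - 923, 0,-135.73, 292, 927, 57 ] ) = [ - 938, -923 ,-854,-459, - 368, - 246, - 135.73,0,265/6, 57,253/2,196, 292,690.7, 927] 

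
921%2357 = 921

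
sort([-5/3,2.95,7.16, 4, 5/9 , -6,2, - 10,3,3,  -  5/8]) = [  -  10,  -  6,- 5/3, - 5/8,5/9,2,2.95,3, 3,4,7.16 ]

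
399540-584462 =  - 184922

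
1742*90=156780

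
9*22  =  198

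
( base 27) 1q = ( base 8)65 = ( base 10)53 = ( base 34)1J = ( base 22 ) 29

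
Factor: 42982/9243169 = 2^1*13^( - 1 )*599^( - 1) * 1187^(  -  1)*21491^1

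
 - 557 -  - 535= - 22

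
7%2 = 1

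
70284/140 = 17571/35 = 502.03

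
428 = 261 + 167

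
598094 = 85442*7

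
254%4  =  2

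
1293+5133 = 6426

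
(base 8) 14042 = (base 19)h23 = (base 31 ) 6D9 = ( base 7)24004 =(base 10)6178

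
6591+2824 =9415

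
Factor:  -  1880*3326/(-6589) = 6252880/6589 = 2^4 *5^1*11^( - 1 )*47^1*599^( - 1 )*1663^1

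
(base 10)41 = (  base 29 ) 1C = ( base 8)51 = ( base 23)1I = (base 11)38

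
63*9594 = 604422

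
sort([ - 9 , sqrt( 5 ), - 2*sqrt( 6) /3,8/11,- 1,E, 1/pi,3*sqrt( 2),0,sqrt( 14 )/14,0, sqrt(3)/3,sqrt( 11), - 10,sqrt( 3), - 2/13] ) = [ - 10 , - 9,-2 * sqrt( 6 )/3, - 1,  -  2/13 , 0,0,sqrt( 14 ) /14,1/pi,sqrt( 3)/3,8/11,sqrt( 3),  sqrt( 5 ),E, sqrt ( 11 ),3*sqrt( 2)] 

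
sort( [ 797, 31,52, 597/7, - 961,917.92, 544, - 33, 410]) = [ - 961, - 33,31, 52, 597/7, 410, 544,797,917.92 ]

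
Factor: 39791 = 39791^1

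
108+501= 609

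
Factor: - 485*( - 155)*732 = 2^2 * 3^1*5^2 *31^1*61^1*97^1  =  55028100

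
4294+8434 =12728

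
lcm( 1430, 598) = 32890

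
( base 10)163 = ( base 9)201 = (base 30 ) 5D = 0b10100011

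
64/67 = 64/67 = 0.96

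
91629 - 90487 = 1142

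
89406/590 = 44703/295 = 151.54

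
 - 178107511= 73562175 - 251669686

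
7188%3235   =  718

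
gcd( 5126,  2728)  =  22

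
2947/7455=421/1065 =0.40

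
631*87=54897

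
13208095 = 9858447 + 3349648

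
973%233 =41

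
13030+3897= 16927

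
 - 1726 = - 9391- - 7665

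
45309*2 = 90618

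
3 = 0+3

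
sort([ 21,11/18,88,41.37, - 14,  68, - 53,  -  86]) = [ - 86, - 53, - 14 , 11/18, 21 , 41.37,68 , 88] 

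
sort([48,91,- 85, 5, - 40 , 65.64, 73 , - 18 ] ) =[ - 85, - 40, - 18, 5,48, 65.64,73,91]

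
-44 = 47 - 91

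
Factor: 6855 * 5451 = 37366605 =3^2*5^1*23^1*79^1*457^1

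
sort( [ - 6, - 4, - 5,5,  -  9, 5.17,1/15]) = [  -  9 , - 6, - 5, - 4, 1/15, 5,5.17 ]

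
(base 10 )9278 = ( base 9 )13648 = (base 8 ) 22076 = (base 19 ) 16d6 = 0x243e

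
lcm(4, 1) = 4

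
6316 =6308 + 8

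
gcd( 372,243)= 3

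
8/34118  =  4/17059 =0.00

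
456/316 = 1 + 35/79= 1.44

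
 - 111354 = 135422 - 246776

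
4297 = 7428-3131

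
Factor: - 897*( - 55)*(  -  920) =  - 2^3*3^1*5^2*11^1 * 13^1*23^2=- 45388200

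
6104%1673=1085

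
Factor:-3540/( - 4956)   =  5/7 = 5^1 *7^( - 1)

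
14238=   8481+5757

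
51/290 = 51/290 = 0.18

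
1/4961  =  1/4961=0.00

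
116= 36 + 80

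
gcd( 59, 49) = 1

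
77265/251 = 307 + 208/251 = 307.83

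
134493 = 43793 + 90700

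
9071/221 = 9071/221 = 41.05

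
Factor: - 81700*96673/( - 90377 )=2^2* 5^2*7^(- 1)*19^1*43^1*277^1* 349^1  *  12911^( - 1) = 7898184100/90377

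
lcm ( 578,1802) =30634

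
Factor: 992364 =2^2*3^1*41^1*2017^1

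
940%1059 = 940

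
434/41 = 10 + 24/41 = 10.59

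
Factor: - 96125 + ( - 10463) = - 106588  =  -2^2*  26647^1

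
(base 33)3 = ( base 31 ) 3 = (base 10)3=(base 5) 3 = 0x3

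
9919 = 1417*7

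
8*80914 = 647312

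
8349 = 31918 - 23569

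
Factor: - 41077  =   - 41077^1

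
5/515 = 1/103= 0.01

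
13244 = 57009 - 43765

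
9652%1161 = 364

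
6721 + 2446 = 9167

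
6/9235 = 6/9235 = 0.00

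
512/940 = 128/235=0.54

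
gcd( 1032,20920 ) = 8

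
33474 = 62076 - 28602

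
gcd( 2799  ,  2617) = 1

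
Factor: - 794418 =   -  2^1*3^1 * 132403^1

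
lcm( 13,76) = 988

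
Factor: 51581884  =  2^2*19^1*97^1*6997^1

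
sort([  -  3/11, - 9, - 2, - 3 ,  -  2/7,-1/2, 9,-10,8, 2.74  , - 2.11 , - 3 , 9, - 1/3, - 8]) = [ - 10, - 9, - 8, -3, - 3 , - 2.11, - 2,  -  1/2, - 1/3, - 2/7,  -  3/11 , 2.74, 8, 9,9]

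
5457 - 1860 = 3597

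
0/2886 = 0 = 0.00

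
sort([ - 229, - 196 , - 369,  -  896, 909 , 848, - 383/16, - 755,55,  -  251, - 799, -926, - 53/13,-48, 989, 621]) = [- 926, -896, - 799, - 755,-369, - 251,-229, - 196 , - 48, - 383/16, - 53/13,55, 621, 848, 909, 989 ]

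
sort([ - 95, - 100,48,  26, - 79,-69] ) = [ - 100 , - 95, - 79, - 69,26,48 ] 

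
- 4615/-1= 4615/1 = 4615.00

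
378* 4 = 1512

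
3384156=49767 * 68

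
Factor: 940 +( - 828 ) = 2^4*7^1=112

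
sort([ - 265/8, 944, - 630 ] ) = [ - 630, - 265/8, 944]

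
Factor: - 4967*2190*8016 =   -  87195883680  =  - 2^5*3^2 * 5^1*73^1 * 167^1*4967^1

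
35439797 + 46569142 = 82008939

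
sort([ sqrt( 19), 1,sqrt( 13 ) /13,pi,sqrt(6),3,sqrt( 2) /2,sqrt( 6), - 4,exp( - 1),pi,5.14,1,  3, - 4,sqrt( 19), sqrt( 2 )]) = [ - 4, - 4, sqrt( 13)/13,exp( - 1),sqrt( 2) /2,1, 1,sqrt( 2 ),sqrt (6),sqrt( 6) , 3,3, pi,pi,sqrt( 19 ), sqrt( 19),5.14]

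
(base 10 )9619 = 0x2593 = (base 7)40021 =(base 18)1BC7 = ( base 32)9cj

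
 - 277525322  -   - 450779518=173254196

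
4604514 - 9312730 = -4708216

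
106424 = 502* 212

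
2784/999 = 2 + 262/333 = 2.79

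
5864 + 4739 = 10603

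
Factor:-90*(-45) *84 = 340200 = 2^3*3^5*5^2*7^1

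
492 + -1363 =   -  871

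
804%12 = 0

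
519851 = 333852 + 185999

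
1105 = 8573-7468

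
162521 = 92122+70399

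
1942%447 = 154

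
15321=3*5107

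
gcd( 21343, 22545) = 1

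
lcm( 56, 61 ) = 3416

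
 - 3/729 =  - 1+242/243 = - 0.00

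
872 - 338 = 534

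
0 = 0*26758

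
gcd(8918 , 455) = 91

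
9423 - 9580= - 157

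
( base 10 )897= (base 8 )1601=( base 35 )PM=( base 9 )1206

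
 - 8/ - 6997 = 8/6997 = 0.00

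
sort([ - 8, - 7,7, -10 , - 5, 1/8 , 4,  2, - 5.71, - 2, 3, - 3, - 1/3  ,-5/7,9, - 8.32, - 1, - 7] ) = [  -  10,  -  8.32,-8, - 7, - 7, - 5.71, - 5,  -  3, - 2, - 1, - 5/7, - 1/3 , 1/8,2, 3,4, 7, 9]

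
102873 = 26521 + 76352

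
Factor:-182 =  - 2^1 * 7^1*13^1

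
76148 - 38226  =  37922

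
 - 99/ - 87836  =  99/87836 = 0.00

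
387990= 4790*81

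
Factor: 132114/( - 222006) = -97/163 = - 97^1*163^( - 1) 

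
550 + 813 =1363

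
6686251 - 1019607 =5666644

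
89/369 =89/369= 0.24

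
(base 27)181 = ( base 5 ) 12241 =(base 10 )946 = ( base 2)1110110010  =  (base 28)15M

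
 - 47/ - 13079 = 47/13079 =0.00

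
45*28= 1260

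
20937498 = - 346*( - 60513)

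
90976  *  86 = 7823936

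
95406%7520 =5166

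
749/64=749/64  =  11.70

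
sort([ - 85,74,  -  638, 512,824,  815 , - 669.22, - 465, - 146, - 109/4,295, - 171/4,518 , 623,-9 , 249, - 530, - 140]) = [ - 669.22,-638, - 530 ,-465, - 146, - 140, - 85, - 171/4, - 109/4, - 9,74,249,295,512,518,  623, 815 , 824]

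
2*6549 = 13098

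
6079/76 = 6079/76=79.99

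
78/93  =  26/31 = 0.84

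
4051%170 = 141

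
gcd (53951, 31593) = 1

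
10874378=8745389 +2128989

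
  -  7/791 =  -  1/113  =  - 0.01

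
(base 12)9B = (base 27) 4B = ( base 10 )119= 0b1110111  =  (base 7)230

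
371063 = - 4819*( - 77)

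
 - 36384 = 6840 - 43224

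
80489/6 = 80489/6 = 13414.83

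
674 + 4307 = 4981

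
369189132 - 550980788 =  - 181791656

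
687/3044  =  687/3044 =0.23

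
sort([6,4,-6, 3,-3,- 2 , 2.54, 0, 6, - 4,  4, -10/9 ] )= [-6,- 4, -3, - 2,- 10/9,0,2.54,3,4,4,6,  6] 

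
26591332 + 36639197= 63230529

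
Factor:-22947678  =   - 2^1*3^3 *13^1*97^1* 337^1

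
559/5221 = 559/5221 = 0.11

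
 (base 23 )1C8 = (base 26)157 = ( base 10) 813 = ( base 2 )1100101101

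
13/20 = 13/20 = 0.65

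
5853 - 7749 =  - 1896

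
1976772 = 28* 70599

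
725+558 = 1283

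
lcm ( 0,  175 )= 0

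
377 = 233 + 144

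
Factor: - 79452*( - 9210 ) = 2^3*3^3*5^1*307^1*2207^1 =731752920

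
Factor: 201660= 2^2*3^1 * 5^1*3361^1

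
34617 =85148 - 50531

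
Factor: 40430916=2^2 *3^2*1123081^1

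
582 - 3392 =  - 2810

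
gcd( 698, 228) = 2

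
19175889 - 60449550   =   - 41273661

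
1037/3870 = 1037/3870=0.27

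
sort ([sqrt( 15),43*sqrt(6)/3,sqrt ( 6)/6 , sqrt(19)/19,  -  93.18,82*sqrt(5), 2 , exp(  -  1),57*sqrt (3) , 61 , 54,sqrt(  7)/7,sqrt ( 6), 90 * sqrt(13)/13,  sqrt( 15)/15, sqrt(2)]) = [ - 93.18,sqrt( 19)/19 , sqrt (15)/15,exp(- 1) , sqrt(  7) /7, sqrt( 6 )/6 , sqrt ( 2) , 2 , sqrt( 6),  sqrt ( 15), 90*sqrt (13) /13, 43*sqrt( 6)/3,54,61,57 * sqrt(3), 82*sqrt( 5)]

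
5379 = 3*1793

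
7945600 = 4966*1600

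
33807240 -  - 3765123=37572363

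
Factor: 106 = 2^1*53^1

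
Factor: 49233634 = 2^1*3853^1*6389^1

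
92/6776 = 23/1694 = 0.01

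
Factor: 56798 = 2^1*7^1 * 4057^1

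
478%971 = 478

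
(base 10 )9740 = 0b10011000001100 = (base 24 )GLK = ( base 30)AOK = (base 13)4583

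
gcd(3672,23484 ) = 12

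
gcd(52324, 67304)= 4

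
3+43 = 46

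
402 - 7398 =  - 6996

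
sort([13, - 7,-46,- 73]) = [ - 73, - 46, - 7, 13]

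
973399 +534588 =1507987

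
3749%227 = 117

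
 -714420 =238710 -953130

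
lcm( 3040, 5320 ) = 21280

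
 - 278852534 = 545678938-824531472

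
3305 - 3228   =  77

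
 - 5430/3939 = - 2+816/1313= - 1.38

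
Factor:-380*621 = - 235980=   - 2^2*3^3*5^1 *19^1*23^1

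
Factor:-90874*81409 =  - 7397961466 = - 2^1 * 7^1*6491^1* 81409^1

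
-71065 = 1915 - 72980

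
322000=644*500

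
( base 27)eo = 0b110010010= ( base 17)16b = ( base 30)DC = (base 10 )402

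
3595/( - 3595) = - 1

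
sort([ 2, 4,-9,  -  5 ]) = [-9, - 5,2,4]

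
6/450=1/75 = 0.01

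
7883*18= 141894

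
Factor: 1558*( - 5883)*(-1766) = 16186650924 = 2^2*3^1*19^1*37^1*41^1*53^1*883^1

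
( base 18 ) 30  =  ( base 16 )36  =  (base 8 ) 66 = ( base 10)54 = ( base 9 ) 60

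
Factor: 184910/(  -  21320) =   -  451/52 = - 2^( - 2)*11^1*13^(  -  1 )*41^1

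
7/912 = 7/912 = 0.01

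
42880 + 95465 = 138345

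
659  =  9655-8996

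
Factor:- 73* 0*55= 0^1 =0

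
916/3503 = 916/3503 = 0.26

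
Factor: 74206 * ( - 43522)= - 2^2 *11^1*47^1 * 463^1*3373^1 = - 3229593532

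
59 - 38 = 21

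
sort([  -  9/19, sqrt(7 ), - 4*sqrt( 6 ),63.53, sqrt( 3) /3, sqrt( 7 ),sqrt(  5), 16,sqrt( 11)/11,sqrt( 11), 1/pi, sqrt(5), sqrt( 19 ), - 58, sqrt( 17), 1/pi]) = [ - 58, - 4*sqrt( 6), - 9/19,  sqrt( 11 )/11, 1/pi, 1/pi , sqrt( 3 ) /3,  sqrt( 5), sqrt(5), sqrt(7), sqrt( 7), sqrt(11),sqrt(17),sqrt( 19),16,63.53 ] 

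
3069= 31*99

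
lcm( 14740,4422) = 44220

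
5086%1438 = 772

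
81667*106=8656702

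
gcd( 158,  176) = 2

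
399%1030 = 399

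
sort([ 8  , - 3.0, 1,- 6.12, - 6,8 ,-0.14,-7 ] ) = [ - 7, - 6.12,  -  6, - 3.0,- 0.14,1, 8, 8] 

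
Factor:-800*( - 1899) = 2^5*3^2*5^2* 211^1 = 1519200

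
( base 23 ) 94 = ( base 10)211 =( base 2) 11010011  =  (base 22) 9d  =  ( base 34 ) 67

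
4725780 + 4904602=9630382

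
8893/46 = 193 + 15/46=193.33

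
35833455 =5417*6615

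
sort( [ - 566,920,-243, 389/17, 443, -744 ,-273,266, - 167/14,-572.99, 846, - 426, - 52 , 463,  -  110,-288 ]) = [  -  744, - 572.99, - 566, -426, - 288,-273,-243,-110,- 52,-167/14,389/17, 266, 443, 463, 846, 920]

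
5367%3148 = 2219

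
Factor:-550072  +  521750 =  -28322 =- 2^1*7^2*17^2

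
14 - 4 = 10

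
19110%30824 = 19110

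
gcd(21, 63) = 21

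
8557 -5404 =3153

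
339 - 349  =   - 10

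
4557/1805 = 2 + 947/1805 = 2.52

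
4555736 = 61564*74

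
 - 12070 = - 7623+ - 4447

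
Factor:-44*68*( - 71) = 2^4*11^1*17^1*71^1 = 212432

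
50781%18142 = 14497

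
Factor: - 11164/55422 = - 5582/27711 = - 2^1*3^(-2)*2791^1*3079^ (  -  1) 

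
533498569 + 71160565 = 604659134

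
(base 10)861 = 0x35D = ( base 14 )457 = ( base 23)1ea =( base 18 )2bf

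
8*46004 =368032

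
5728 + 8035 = 13763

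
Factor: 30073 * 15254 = 2^1*17^1*29^2*61^1*263^1= 458733542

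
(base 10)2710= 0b101010010110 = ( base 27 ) 3JA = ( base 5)41320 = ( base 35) 27F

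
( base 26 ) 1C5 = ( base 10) 993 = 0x3E1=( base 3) 1100210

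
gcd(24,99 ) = 3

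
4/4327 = 4/4327 = 0.00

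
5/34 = 5/34= 0.15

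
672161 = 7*96023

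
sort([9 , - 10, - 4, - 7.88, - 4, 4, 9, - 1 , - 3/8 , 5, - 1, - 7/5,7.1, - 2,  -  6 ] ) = [ - 10 , - 7.88,-6, - 4, - 4, - 2, - 7/5  , - 1, - 1, - 3/8, 4, 5, 7.1, 9,9 ] 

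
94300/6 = 47150/3 = 15716.67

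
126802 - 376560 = - 249758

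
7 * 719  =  5033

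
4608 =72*64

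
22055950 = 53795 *410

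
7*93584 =655088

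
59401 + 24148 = 83549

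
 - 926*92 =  - 85192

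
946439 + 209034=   1155473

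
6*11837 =71022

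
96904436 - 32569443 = 64334993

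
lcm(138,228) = 5244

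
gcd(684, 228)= 228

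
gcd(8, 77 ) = 1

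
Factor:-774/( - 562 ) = 387/281 = 3^2 * 43^1*281^( - 1) 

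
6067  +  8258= 14325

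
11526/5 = 11526/5 = 2305.20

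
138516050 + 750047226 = 888563276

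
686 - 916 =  - 230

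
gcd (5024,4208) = 16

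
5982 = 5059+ 923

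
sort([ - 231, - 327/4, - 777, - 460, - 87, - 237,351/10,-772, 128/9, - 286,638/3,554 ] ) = [ - 777, - 772,  -  460, - 286, - 237,-231, - 87, - 327/4,128/9,  351/10,638/3,554]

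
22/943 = 22/943 = 0.02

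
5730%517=43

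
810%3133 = 810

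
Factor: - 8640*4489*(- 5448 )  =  2^9*3^4 * 5^1*67^2*227^1 = 211300462080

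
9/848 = 9/848= 0.01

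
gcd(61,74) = 1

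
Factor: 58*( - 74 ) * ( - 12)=2^4*3^1*29^1*37^1 = 51504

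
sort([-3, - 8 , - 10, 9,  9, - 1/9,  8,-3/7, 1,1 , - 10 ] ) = [ - 10,  -  10,-8, -3, - 3/7,-1/9,1,1 , 8, 9,9] 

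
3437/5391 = 3437/5391  =  0.64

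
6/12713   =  6/12713 = 0.00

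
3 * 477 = 1431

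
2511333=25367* 99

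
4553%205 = 43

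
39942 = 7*5706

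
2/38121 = 2/38121  =  0.00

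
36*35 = 1260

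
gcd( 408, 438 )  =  6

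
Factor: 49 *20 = 2^2*5^1*7^2= 980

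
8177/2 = 8177/2 = 4088.50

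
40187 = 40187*1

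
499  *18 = 8982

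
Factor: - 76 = -2^2*19^1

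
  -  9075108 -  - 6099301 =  - 2975807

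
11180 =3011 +8169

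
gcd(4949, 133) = 7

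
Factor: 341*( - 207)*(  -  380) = 26823060 = 2^2*3^2*5^1*11^1*19^1 * 23^1*31^1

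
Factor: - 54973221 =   -  3^1*43^1 * 47^1*9067^1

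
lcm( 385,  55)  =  385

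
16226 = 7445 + 8781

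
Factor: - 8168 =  - 2^3*1021^1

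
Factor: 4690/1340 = 7/2 = 2^(- 1 )* 7^1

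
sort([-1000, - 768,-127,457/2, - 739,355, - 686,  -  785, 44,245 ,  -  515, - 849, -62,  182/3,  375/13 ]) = [-1000, - 849,  -  785, - 768,-739, - 686, - 515, - 127, - 62 , 375/13,44, 182/3,  457/2, 245,355]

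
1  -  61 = - 60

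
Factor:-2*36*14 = -1008 = -2^4*3^2*7^1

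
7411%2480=2451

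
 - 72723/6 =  - 24241/2 = - 12120.50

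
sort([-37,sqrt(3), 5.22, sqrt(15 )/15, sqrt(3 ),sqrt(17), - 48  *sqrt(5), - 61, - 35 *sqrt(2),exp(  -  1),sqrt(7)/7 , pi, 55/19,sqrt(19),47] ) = [- 48 * sqrt( 5) , - 61, - 35 *sqrt( 2), - 37,sqrt(15) /15, exp ( - 1), sqrt(7)/7,sqrt(3),  sqrt( 3 ),  55/19 , pi , sqrt( 17), sqrt(19),5.22,47] 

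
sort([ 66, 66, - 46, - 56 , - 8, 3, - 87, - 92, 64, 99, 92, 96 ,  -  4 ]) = [ -92, - 87,-56, -46,-8,-4, 3, 64,66, 66  ,  92, 96, 99 ] 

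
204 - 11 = 193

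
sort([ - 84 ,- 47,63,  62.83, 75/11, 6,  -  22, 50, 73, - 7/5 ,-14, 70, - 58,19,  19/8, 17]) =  [ - 84,-58, - 47,  -  22,-14, - 7/5,19/8, 6 , 75/11,17,19,50, 62.83,  63, 70,73]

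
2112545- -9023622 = 11136167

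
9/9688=9/9688 =0.00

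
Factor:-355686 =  - 2^1*3^1*59281^1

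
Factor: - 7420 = -2^2*5^1*7^1*53^1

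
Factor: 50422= 2^1*17^1 *1483^1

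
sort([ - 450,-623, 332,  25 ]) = [-623, - 450, 25 , 332]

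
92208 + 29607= 121815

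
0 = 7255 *0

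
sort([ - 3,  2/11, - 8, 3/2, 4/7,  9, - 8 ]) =[ - 8 ,  -  8,- 3, 2/11 , 4/7,3/2,9 ] 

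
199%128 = 71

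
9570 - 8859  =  711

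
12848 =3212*4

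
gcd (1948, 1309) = 1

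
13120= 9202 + 3918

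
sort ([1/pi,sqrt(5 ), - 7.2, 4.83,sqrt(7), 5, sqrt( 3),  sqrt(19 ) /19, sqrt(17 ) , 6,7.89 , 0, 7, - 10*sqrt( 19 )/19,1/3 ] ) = [ - 7.2, - 10*sqrt( 19)/19,0, sqrt( 19 )/19,1/pi, 1/3, sqrt(3 ), sqrt( 5 ) , sqrt( 7), sqrt( 17 ),  4.83, 5,  6, 7, 7.89]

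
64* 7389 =472896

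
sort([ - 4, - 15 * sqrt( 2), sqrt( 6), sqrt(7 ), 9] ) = [ - 15*sqrt( 2), - 4,sqrt( 6),  sqrt(7), 9] 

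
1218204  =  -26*( - 46854)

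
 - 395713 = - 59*6707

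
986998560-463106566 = 523891994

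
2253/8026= 2253/8026=0.28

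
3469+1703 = 5172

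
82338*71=5845998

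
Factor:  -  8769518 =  - 2^1*17^1 * 37^1 *6971^1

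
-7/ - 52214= 7/52214 =0.00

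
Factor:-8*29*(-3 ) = 696 = 2^3*3^1 * 29^1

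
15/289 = 15/289 = 0.05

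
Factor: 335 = 5^1*67^1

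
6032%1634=1130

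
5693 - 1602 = 4091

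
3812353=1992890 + 1819463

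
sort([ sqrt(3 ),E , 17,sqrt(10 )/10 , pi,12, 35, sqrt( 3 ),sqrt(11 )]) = [ sqrt(10 ) /10,sqrt(3) , sqrt(3),E,  pi,sqrt (11), 12,  17,35]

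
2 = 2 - 0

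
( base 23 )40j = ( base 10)2135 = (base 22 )491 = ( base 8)4127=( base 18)6AB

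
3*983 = 2949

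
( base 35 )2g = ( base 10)86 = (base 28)32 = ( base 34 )2I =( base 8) 126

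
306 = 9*34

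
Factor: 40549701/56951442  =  13516567/18983814 = 2^(- 1)*3^( - 1)*3163969^(-1)*13516567^1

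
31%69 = 31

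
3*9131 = 27393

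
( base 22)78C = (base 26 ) 57E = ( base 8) 6770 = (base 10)3576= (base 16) df8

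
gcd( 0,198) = 198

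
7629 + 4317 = 11946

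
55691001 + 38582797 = 94273798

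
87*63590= 5532330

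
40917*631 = 25818627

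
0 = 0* 597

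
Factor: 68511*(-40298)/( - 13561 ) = 2^1* 3^1*41^1*71^ ( - 1 ) * 191^( - 1 )*557^1*20149^1= 2760856278/13561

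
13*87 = 1131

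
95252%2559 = 569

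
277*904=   250408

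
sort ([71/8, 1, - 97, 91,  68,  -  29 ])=[-97,-29,1,  71/8, 68, 91]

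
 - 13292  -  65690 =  - 78982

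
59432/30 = 1981 + 1/15  =  1981.07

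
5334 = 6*889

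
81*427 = 34587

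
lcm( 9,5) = 45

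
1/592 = 1/592 = 0.00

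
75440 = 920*82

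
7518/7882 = 537/563 = 0.95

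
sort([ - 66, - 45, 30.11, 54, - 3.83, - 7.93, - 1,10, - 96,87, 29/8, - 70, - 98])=[ - 98,-96, - 70, - 66, - 45, - 7.93, - 3.83, - 1, 29/8, 10,30.11,54, 87 ]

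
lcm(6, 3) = 6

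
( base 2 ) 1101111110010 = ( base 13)3344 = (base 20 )hhe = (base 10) 7154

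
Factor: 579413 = 131^1*  4423^1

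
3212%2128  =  1084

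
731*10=7310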